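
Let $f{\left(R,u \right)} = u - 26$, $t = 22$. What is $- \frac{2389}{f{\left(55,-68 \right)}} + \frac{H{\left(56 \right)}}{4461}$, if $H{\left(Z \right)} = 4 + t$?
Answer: $\frac{10659773}{419334} \approx 25.421$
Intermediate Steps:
$f{\left(R,u \right)} = -26 + u$
$H{\left(Z \right)} = 26$ ($H{\left(Z \right)} = 4 + 22 = 26$)
$- \frac{2389}{f{\left(55,-68 \right)}} + \frac{H{\left(56 \right)}}{4461} = - \frac{2389}{-26 - 68} + \frac{26}{4461} = - \frac{2389}{-94} + 26 \cdot \frac{1}{4461} = \left(-2389\right) \left(- \frac{1}{94}\right) + \frac{26}{4461} = \frac{2389}{94} + \frac{26}{4461} = \frac{10659773}{419334}$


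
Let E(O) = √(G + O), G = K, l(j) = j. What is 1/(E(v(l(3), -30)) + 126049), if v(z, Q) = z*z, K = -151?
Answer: 126049/15888350543 - I*√142/15888350543 ≈ 7.9334e-6 - 7.5001e-10*I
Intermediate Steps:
G = -151
v(z, Q) = z²
E(O) = √(-151 + O)
1/(E(v(l(3), -30)) + 126049) = 1/(√(-151 + 3²) + 126049) = 1/(√(-151 + 9) + 126049) = 1/(√(-142) + 126049) = 1/(I*√142 + 126049) = 1/(126049 + I*√142)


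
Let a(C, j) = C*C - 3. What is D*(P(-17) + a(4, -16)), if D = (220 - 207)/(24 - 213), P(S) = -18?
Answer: 65/189 ≈ 0.34392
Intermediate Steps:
D = -13/189 (D = 13/(-189) = 13*(-1/189) = -13/189 ≈ -0.068783)
a(C, j) = -3 + C**2 (a(C, j) = C**2 - 3 = -3 + C**2)
D*(P(-17) + a(4, -16)) = -13*(-18 + (-3 + 4**2))/189 = -13*(-18 + (-3 + 16))/189 = -13*(-18 + 13)/189 = -13/189*(-5) = 65/189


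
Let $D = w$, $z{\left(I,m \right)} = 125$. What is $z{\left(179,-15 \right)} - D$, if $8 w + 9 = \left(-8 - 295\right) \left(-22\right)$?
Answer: $- \frac{5657}{8} \approx -707.13$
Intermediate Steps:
$w = \frac{6657}{8}$ ($w = - \frac{9}{8} + \frac{\left(-8 - 295\right) \left(-22\right)}{8} = - \frac{9}{8} + \frac{\left(-303\right) \left(-22\right)}{8} = - \frac{9}{8} + \frac{1}{8} \cdot 6666 = - \frac{9}{8} + \frac{3333}{4} = \frac{6657}{8} \approx 832.13$)
$D = \frac{6657}{8} \approx 832.13$
$z{\left(179,-15 \right)} - D = 125 - \frac{6657}{8} = - \frac{5657}{8}$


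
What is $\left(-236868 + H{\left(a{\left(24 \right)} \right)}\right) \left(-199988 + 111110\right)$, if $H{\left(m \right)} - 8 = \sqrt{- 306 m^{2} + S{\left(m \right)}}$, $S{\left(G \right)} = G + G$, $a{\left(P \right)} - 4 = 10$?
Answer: $21051643080 - 177756 i \sqrt{14987} \approx 2.1052 \cdot 10^{10} - 2.1761 \cdot 10^{7} i$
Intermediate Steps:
$a{\left(P \right)} = 14$ ($a{\left(P \right)} = 4 + 10 = 14$)
$S{\left(G \right)} = 2 G$
$H{\left(m \right)} = 8 + \sqrt{- 306 m^{2} + 2 m}$
$\left(-236868 + H{\left(a{\left(24 \right)} \right)}\right) \left(-199988 + 111110\right) = \left(-236868 + \left(8 + \sqrt{2} \sqrt{14 \left(1 - 2142\right)}\right)\right) \left(-199988 + 111110\right) = \left(-236868 + \left(8 + \sqrt{2} \sqrt{14 \left(1 - 2142\right)}\right)\right) \left(-88878\right) = \left(-236868 + \left(8 + \sqrt{2} \sqrt{14 \left(-2141\right)}\right)\right) \left(-88878\right) = \left(-236868 + \left(8 + \sqrt{2} \sqrt{-29974}\right)\right) \left(-88878\right) = \left(-236868 + \left(8 + \sqrt{2} i \sqrt{29974}\right)\right) \left(-88878\right) = \left(-236868 + \left(8 + 2 i \sqrt{14987}\right)\right) \left(-88878\right) = \left(-236860 + 2 i \sqrt{14987}\right) \left(-88878\right) = 21051643080 - 177756 i \sqrt{14987}$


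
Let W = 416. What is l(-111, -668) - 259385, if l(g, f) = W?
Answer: -258969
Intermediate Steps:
l(g, f) = 416
l(-111, -668) - 259385 = 416 - 259385 = -258969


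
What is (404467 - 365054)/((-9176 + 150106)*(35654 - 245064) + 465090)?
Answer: -39413/29511686210 ≈ -1.3355e-6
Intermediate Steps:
(404467 - 365054)/((-9176 + 150106)*(35654 - 245064) + 465090) = 39413/(140930*(-209410) + 465090) = 39413/(-29512151300 + 465090) = 39413/(-29511686210) = 39413*(-1/29511686210) = -39413/29511686210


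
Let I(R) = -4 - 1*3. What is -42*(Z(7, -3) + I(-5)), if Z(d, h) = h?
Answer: 420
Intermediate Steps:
I(R) = -7 (I(R) = -4 - 3 = -7)
-42*(Z(7, -3) + I(-5)) = -42*(-3 - 7) = -42*(-10) = 420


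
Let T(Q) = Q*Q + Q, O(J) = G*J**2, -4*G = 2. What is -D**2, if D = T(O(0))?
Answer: 0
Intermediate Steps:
G = -1/2 (G = -1/4*2 = -1/2 ≈ -0.50000)
O(J) = -J**2/2
T(Q) = Q + Q**2 (T(Q) = Q**2 + Q = Q + Q**2)
D = 0 (D = (-1/2*0**2)*(1 - 1/2*0**2) = (-1/2*0)*(1 - 1/2*0) = 0*(1 + 0) = 0*1 = 0)
-D**2 = -1*0**2 = -1*0 = 0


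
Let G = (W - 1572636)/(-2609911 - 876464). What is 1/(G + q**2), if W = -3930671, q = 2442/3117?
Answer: 3763615026375/8250993605447 ≈ 0.45614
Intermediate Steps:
q = 814/1039 (q = 2442*(1/3117) = 814/1039 ≈ 0.78345)
G = 5503307/3486375 (G = (-3930671 - 1572636)/(-2609911 - 876464) = -5503307/(-3486375) = -5503307*(-1/3486375) = 5503307/3486375 ≈ 1.5785)
1/(G + q**2) = 1/(5503307/3486375 + (814/1039)**2) = 1/(5503307/3486375 + 662596/1079521) = 1/(8250993605447/3763615026375) = 3763615026375/8250993605447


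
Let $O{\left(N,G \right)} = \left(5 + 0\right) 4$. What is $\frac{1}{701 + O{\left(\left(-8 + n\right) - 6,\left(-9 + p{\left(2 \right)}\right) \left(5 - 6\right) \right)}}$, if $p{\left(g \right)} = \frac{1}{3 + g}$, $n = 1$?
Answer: $\frac{1}{721} \approx 0.001387$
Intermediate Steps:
$O{\left(N,G \right)} = 20$ ($O{\left(N,G \right)} = 5 \cdot 4 = 20$)
$\frac{1}{701 + O{\left(\left(-8 + n\right) - 6,\left(-9 + p{\left(2 \right)}\right) \left(5 - 6\right) \right)}} = \frac{1}{701 + 20} = \frac{1}{721}$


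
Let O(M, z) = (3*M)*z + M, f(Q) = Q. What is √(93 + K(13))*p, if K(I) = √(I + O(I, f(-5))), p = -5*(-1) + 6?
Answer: 11*√(93 + 13*I) ≈ 106.34 + 7.3962*I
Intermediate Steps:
O(M, z) = M + 3*M*z (O(M, z) = 3*M*z + M = M + 3*M*z)
p = 11 (p = 5 + 6 = 11)
K(I) = √13*√(-I) (K(I) = √(I + I*(1 + 3*(-5))) = √(I + I*(1 - 15)) = √(I + I*(-14)) = √(I - 14*I) = √(-13*I) = √13*√(-I))
√(93 + K(13))*p = √(93 + √13*√(-1*13))*11 = √(93 + √13*√(-13))*11 = √(93 + √13*(I*√13))*11 = √(93 + 13*I)*11 = 11*√(93 + 13*I)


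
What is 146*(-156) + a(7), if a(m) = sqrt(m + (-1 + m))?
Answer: -22776 + sqrt(13) ≈ -22772.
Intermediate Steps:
a(m) = sqrt(-1 + 2*m)
146*(-156) + a(7) = 146*(-156) + sqrt(-1 + 2*7) = -22776 + sqrt(-1 + 14) = -22776 + sqrt(13)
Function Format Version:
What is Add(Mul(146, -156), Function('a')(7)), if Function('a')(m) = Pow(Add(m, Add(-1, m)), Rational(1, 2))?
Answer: Add(-22776, Pow(13, Rational(1, 2))) ≈ -22772.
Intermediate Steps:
Function('a')(m) = Pow(Add(-1, Mul(2, m)), Rational(1, 2))
Add(Mul(146, -156), Function('a')(7)) = Add(Mul(146, -156), Pow(Add(-1, Mul(2, 7)), Rational(1, 2))) = Add(-22776, Pow(Add(-1, 14), Rational(1, 2))) = Add(-22776, Pow(13, Rational(1, 2)))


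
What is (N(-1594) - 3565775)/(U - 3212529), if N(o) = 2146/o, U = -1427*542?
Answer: 2841923748/3176812511 ≈ 0.89458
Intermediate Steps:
U = -773434
(N(-1594) - 3565775)/(U - 3212529) = (2146/(-1594) - 3565775)/(-773434 - 3212529) = (2146*(-1/1594) - 3565775)/(-3985963) = (-1073/797 - 3565775)*(-1/3985963) = -2841923748/797*(-1/3985963) = 2841923748/3176812511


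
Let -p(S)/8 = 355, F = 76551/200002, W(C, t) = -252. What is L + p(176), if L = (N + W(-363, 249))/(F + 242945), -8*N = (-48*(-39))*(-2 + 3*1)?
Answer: -137994454533412/48589562441 ≈ -2840.0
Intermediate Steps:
F = 76551/200002 (F = 76551*(1/200002) = 76551/200002 ≈ 0.38275)
N = -234 (N = -(-48*(-39))*(-2 + 3*1)/8 = -234*(-2 + 3) = -234 ≈ -234.00)
p(S) = -2840 (p(S) = -8*355 = -2840)
L = -97200972/48589562441 (L = (-234 - 252)/(76551/200002 + 242945) = -486/48589562441/200002 = -486*200002/48589562441 = -97200972/48589562441 ≈ -0.0020005)
L + p(176) = -97200972/48589562441 - 2840 = -137994454533412/48589562441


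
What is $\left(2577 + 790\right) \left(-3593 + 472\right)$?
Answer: $-10508407$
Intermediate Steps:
$\left(2577 + 790\right) \left(-3593 + 472\right) = 3367 \left(-3121\right) = -10508407$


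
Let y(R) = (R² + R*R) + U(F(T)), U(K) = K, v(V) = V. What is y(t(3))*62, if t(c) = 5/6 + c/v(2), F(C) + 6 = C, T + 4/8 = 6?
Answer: 5797/9 ≈ 644.11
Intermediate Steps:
T = 11/2 (T = -½ + 6 = 11/2 ≈ 5.5000)
F(C) = -6 + C
t(c) = ⅚ + c/2 (t(c) = 5/6 + c/2 = 5*(⅙) + c*(½) = ⅚ + c/2)
y(R) = -½ + 2*R² (y(R) = (R² + R*R) + (-6 + 11/2) = (R² + R²) - ½ = 2*R² - ½ = -½ + 2*R²)
y(t(3))*62 = (-½ + 2*(⅚ + (½)*3)²)*62 = (-½ + 2*(⅚ + 3/2)²)*62 = (-½ + 2*(7/3)²)*62 = (-½ + 2*(49/9))*62 = (-½ + 98/9)*62 = (187/18)*62 = 5797/9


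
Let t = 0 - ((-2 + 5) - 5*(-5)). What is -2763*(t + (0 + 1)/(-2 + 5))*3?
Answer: 229329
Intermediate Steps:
t = -28 (t = 0 - (3 + 25) = 0 - 1*28 = 0 - 28 = -28)
-2763*(t + (0 + 1)/(-2 + 5))*3 = -2763*(-28 + (0 + 1)/(-2 + 5))*3 = -2763*(-28 + 1/3)*3 = -2763*(-28 + 1*(⅓))*3 = -2763*(-28 + ⅓)*3 = -(-76443)*3 = -2763*(-83) = 229329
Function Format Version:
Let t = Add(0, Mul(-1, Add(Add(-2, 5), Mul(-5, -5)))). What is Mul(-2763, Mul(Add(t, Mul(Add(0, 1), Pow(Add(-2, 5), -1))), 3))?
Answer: 229329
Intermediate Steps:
t = -28 (t = Add(0, Mul(-1, Add(3, 25))) = Add(0, Mul(-1, 28)) = Add(0, -28) = -28)
Mul(-2763, Mul(Add(t, Mul(Add(0, 1), Pow(Add(-2, 5), -1))), 3)) = Mul(-2763, Mul(Add(-28, Mul(Add(0, 1), Pow(Add(-2, 5), -1))), 3)) = Mul(-2763, Mul(Add(-28, Mul(1, Pow(3, -1))), 3)) = Mul(-2763, Mul(Add(-28, Mul(1, Rational(1, 3))), 3)) = Mul(-2763, Mul(Add(-28, Rational(1, 3)), 3)) = Mul(-2763, Mul(Rational(-83, 3), 3)) = Mul(-2763, -83) = 229329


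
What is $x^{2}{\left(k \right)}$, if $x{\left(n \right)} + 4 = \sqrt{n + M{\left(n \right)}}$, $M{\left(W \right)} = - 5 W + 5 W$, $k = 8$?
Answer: $24 - 16 \sqrt{2} \approx 1.3726$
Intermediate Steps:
$M{\left(W \right)} = 0$
$x{\left(n \right)} = -4 + \sqrt{n}$ ($x{\left(n \right)} = -4 + \sqrt{n + 0} = -4 + \sqrt{n}$)
$x^{2}{\left(k \right)} = \left(-4 + \sqrt{8}\right)^{2} = \left(-4 + 2 \sqrt{2}\right)^{2}$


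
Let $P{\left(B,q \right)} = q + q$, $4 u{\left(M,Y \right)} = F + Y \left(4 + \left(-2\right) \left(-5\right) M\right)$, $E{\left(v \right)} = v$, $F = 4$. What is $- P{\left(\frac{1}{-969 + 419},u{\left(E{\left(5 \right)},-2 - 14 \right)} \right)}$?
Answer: $430$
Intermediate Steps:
$u{\left(M,Y \right)} = 1 + \frac{Y \left(4 + 10 M\right)}{4}$ ($u{\left(M,Y \right)} = \frac{4 + Y \left(4 + \left(-2\right) \left(-5\right) M\right)}{4} = \frac{4 + Y \left(4 + 10 M\right)}{4} = 1 + \frac{Y \left(4 + 10 M\right)}{4}$)
$P{\left(B,q \right)} = 2 q$
$- P{\left(\frac{1}{-969 + 419},u{\left(E{\left(5 \right)},-2 - 14 \right)} \right)} = - 2 \left(1 - 16 + \frac{5}{2} \cdot 5 \left(-2 - 14\right)\right) = - 2 \left(1 - 16 + \frac{5}{2} \cdot 5 \left(-16\right)\right) = - 2 \left(1 - 16 - 200\right) = - 2 \left(-215\right) = \left(-1\right) \left(-430\right) = 430$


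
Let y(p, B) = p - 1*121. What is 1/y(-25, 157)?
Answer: -1/146 ≈ -0.0068493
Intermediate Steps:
y(p, B) = -121 + p (y(p, B) = p - 121 = -121 + p)
1/y(-25, 157) = 1/(-121 - 25) = 1/(-146) = -1/146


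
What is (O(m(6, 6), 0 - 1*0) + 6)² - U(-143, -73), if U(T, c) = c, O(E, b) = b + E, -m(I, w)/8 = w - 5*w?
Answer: 39277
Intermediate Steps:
m(I, w) = 32*w (m(I, w) = -8*(w - 5*w) = -(-32)*w = 32*w)
O(E, b) = E + b
(O(m(6, 6), 0 - 1*0) + 6)² - U(-143, -73) = ((32*6 + (0 - 1*0)) + 6)² - 1*(-73) = ((192 + (0 + 0)) + 6)² + 73 = ((192 + 0) + 6)² + 73 = (192 + 6)² + 73 = 198² + 73 = 39204 + 73 = 39277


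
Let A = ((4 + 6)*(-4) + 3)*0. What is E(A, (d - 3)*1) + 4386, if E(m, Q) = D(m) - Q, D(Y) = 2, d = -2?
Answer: 4393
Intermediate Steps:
A = 0 (A = (10*(-4) + 3)*0 = (-40 + 3)*0 = -37*0 = 0)
E(m, Q) = 2 - Q
E(A, (d - 3)*1) + 4386 = (2 - (-2 - 3)) + 4386 = (2 - (-5)) + 4386 = (2 - 1*(-5)) + 4386 = (2 + 5) + 4386 = 7 + 4386 = 4393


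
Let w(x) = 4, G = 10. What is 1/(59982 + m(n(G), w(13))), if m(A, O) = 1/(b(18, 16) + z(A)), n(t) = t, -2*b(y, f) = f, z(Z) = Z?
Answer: 2/119965 ≈ 1.6672e-5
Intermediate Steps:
b(y, f) = -f/2
m(A, O) = 1/(-8 + A) (m(A, O) = 1/(-1/2*16 + A) = 1/(-8 + A))
1/(59982 + m(n(G), w(13))) = 1/(59982 + 1/(-8 + 10)) = 1/(59982 + 1/2) = 1/(119965/2) = 2/119965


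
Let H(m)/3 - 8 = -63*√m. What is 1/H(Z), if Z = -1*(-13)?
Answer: -8/154599 - 21*√13/51533 ≈ -0.0015210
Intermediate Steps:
Z = 13
H(m) = 24 - 189*√m (H(m) = 24 + 3*(-63*√m) = 24 - 189*√m)
1/H(Z) = 1/(24 - 189*√13)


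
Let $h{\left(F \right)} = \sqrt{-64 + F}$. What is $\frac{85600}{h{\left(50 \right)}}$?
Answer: $- \frac{42800 i \sqrt{14}}{7} \approx - 22878.0 i$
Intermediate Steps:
$\frac{85600}{h{\left(50 \right)}} = \frac{85600}{\sqrt{-64 + 50}} = \frac{85600}{\sqrt{-14}} = \frac{85600}{i \sqrt{14}} = 85600 \left(- \frac{i \sqrt{14}}{14}\right) = - \frac{42800 i \sqrt{14}}{7}$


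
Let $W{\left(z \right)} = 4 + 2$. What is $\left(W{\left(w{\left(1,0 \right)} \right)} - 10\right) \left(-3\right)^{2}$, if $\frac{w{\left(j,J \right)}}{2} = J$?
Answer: $-36$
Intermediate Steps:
$w{\left(j,J \right)} = 2 J$
$W{\left(z \right)} = 6$
$\left(W{\left(w{\left(1,0 \right)} \right)} - 10\right) \left(-3\right)^{2} = \left(6 - 10\right) \left(-3\right)^{2} = \left(-4\right) 9 = -36$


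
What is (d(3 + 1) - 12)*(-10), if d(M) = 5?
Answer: 70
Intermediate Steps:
(d(3 + 1) - 12)*(-10) = (5 - 12)*(-10) = -7*(-10) = 70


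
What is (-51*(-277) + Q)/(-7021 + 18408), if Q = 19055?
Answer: 33182/11387 ≈ 2.9140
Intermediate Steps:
(-51*(-277) + Q)/(-7021 + 18408) = (-51*(-277) + 19055)/(-7021 + 18408) = (14127 + 19055)/11387 = 33182*(1/11387) = 33182/11387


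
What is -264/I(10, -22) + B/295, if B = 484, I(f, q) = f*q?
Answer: 838/295 ≈ 2.8407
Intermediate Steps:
-264/I(10, -22) + B/295 = -264/(10*(-22)) + 484/295 = -264/(-220) + 484*(1/295) = -264*(-1/220) + 484/295 = 6/5 + 484/295 = 838/295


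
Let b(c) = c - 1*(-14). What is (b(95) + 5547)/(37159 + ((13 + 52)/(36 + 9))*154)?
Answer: 50904/336433 ≈ 0.15130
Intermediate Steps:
b(c) = 14 + c (b(c) = c + 14 = 14 + c)
(b(95) + 5547)/(37159 + ((13 + 52)/(36 + 9))*154) = ((14 + 95) + 5547)/(37159 + ((13 + 52)/(36 + 9))*154) = (109 + 5547)/(37159 + (65/45)*154) = 5656/(37159 + (65*(1/45))*154) = 5656/(37159 + (13/9)*154) = 5656/(37159 + 2002/9) = 5656/(336433/9) = 5656*(9/336433) = 50904/336433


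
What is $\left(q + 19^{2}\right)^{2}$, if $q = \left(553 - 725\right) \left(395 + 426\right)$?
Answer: $19839004201$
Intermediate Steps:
$q = -141212$ ($q = \left(-172\right) 821 = -141212$)
$\left(q + 19^{2}\right)^{2} = \left(-141212 + 19^{2}\right)^{2} = \left(-141212 + 361\right)^{2} = \left(-140851\right)^{2} = 19839004201$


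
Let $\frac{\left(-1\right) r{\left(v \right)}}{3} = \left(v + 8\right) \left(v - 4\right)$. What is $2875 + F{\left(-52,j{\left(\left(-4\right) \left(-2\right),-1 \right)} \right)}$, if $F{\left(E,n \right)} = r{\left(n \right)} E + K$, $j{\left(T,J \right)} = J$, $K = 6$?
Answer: $-2579$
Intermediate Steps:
$r{\left(v \right)} = - 3 \left(-4 + v\right) \left(8 + v\right)$ ($r{\left(v \right)} = - 3 \left(v + 8\right) \left(v - 4\right) = - 3 \left(8 + v\right) \left(-4 + v\right) = - 3 \left(-4 + v\right) \left(8 + v\right)$)
$F{\left(E,n \right)} = 6 + E \left(96 - 12 n - 3 n^{2}\right)$ ($F{\left(E,n \right)} = \left(96 - 12 n - 3 n^{2}\right) E + 6 = E \left(96 - 12 n - 3 n^{2}\right) + 6 = 6 + E \left(96 - 12 n - 3 n^{2}\right)$)
$2875 + F{\left(-52,j{\left(\left(-4\right) \left(-2\right),-1 \right)} \right)} = 2875 + \left(6 - - 156 \left(-32 + \left(-1\right)^{2} + 4 \left(-1\right)\right)\right) = 2875 + \left(6 - - 156 \left(-32 + 1 - 4\right)\right) = 2875 + \left(6 - \left(-156\right) \left(-35\right)\right) = 2875 + \left(6 - 5460\right) = 2875 - 5454 = -2579$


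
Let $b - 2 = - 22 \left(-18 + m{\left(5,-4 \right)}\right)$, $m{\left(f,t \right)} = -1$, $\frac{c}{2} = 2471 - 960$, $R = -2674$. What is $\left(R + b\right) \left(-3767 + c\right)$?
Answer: $1679230$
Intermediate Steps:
$c = 3022$ ($c = 2 \left(2471 - 960\right) = 2 \cdot 1511 = 3022$)
$b = 420$ ($b = 2 - 22 \left(-18 - 1\right) = 2 - -418 = 2 + 418 = 420$)
$\left(R + b\right) \left(-3767 + c\right) = \left(-2674 + 420\right) \left(-3767 + 3022\right) = \left(-2254\right) \left(-745\right) = 1679230$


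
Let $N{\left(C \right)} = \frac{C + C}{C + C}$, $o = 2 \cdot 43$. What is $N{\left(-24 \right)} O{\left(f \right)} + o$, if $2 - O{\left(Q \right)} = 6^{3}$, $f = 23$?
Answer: $-128$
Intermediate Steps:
$O{\left(Q \right)} = -214$ ($O{\left(Q \right)} = 2 - 6^{3} = 2 - 216 = -214$)
$o = 86$
$N{\left(C \right)} = 1$ ($N{\left(C \right)} = \frac{2 C}{2 C} = 2 C \frac{1}{2 C} = 1$)
$N{\left(-24 \right)} O{\left(f \right)} + o = 1 \left(-214\right) + 86 = -214 + 86 = -128$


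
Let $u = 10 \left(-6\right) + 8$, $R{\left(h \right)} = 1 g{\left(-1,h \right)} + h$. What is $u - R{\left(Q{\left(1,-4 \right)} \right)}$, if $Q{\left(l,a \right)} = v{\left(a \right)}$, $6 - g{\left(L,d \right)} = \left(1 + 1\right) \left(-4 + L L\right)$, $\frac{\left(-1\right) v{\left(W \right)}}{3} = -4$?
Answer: $-76$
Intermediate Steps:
$v{\left(W \right)} = 12$ ($v{\left(W \right)} = \left(-3\right) \left(-4\right) = 12$)
$g{\left(L,d \right)} = 14 - 2 L^{2}$ ($g{\left(L,d \right)} = 6 - \left(1 + 1\right) \left(-4 + L L\right) = 6 - 2 \left(-4 + L^{2}\right) = 6 - \left(-8 + 2 L^{2}\right) = 14 - 2 L^{2}$)
$Q{\left(l,a \right)} = 12$
$R{\left(h \right)} = 12 + h$ ($R{\left(h \right)} = 1 \left(14 - 2 \left(-1\right)^{2}\right) + h = 1 \left(14 - 2\right) + h = 1 \cdot 12 + h = 12 + h$)
$u = -52$ ($u = -60 + 8 = -52$)
$u - R{\left(Q{\left(1,-4 \right)} \right)} = -52 - \left(12 + 12\right) = -52 - 24 = -76$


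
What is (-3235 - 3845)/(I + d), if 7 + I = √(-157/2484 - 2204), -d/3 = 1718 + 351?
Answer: 109283878080/95922144157 + 42480*I*√377767617/95922144157 ≈ 1.1393 + 0.0086075*I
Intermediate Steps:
d = -6207 (d = -3*(1718 + 351) = -3*2069 = -6207)
I = -7 + I*√377767617/414 (I = -7 + √(-157/2484 - 2204) = -7 + √(-5474893/2484) = -7 + I*√377767617/414 ≈ -7.0 + 46.947*I)
(-3235 - 3845)/(I + d) = (-3235 - 3845)/((-7 + I*√377767617/414) - 6207) = -7080/(-6214 + I*√377767617/414)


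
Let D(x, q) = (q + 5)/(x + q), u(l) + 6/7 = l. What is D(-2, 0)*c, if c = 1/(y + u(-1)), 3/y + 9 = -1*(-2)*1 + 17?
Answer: 175/109 ≈ 1.6055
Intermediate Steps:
u(l) = -6/7 + l
y = 3/10 (y = 3/(-9 + (-1*(-2)*1 + 17)) = 3/(-9 + (2*1 + 17)) = 3/(-9 + (2 + 17)) = 3/(-9 + 19) = 3/10 ≈ 0.30000)
D(x, q) = (5 + q)/(q + x)
c = -70/109 (c = 1/(3/10 + (-6/7 - 1)) = 1/(3/10 - 13/7) = 1/(-109/70) = -70/109 ≈ -0.64220)
D(-2, 0)*c = ((5 + 0)/(0 - 2))*(-70/109) = (5/(-2))*(-70/109) = -½*5*(-70/109) = -5/2*(-70/109) = 175/109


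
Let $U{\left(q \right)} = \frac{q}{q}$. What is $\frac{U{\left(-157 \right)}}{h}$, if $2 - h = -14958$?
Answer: $\frac{1}{14960} \approx 6.6845 \cdot 10^{-5}$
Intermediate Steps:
$h = 14960$ ($h = 2 - -14958 = 2 + 14958 = 14960$)
$U{\left(q \right)} = 1$
$\frac{U{\left(-157 \right)}}{h} = 1 \cdot \frac{1}{14960} = \frac{1}{14960}$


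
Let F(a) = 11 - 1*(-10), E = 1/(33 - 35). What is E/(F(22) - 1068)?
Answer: 1/2094 ≈ 0.00047755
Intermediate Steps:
E = -1/2 (E = 1/(-2) = -1/2 ≈ -0.50000)
F(a) = 21 (F(a) = 11 + 10 = 21)
E/(F(22) - 1068) = -1/(2*(21 - 1068)) = -1/2/(-1047) = -1/2*(-1/1047) = 1/2094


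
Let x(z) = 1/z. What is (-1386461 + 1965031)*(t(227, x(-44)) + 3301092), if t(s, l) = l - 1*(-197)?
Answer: 42020588798775/22 ≈ 1.9100e+12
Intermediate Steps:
t(s, l) = 197 + l (t(s, l) = l + 197 = 197 + l)
(-1386461 + 1965031)*(t(227, x(-44)) + 3301092) = (-1386461 + 1965031)*((197 + 1/(-44)) + 3301092) = 578570*((197 - 1/44) + 3301092) = 578570*(8667/44 + 3301092) = 578570*(145256715/44) = 42020588798775/22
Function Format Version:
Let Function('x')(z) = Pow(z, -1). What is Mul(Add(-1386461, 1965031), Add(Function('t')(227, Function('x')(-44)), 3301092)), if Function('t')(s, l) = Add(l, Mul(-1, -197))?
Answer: Rational(42020588798775, 22) ≈ 1.9100e+12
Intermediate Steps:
Function('t')(s, l) = Add(197, l) (Function('t')(s, l) = Add(l, 197) = Add(197, l))
Mul(Add(-1386461, 1965031), Add(Function('t')(227, Function('x')(-44)), 3301092)) = Mul(Add(-1386461, 1965031), Add(Add(197, Pow(-44, -1)), 3301092)) = Mul(578570, Add(Add(197, Rational(-1, 44)), 3301092)) = Mul(578570, Add(Rational(8667, 44), 3301092)) = Mul(578570, Rational(145256715, 44)) = Rational(42020588798775, 22)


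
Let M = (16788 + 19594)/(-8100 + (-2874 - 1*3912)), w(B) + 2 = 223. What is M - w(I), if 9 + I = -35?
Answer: -1663094/7443 ≈ -223.44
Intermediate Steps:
I = -44 (I = -9 - 35 = -44)
w(B) = 221 (w(B) = -2 + 223 = 221)
M = -18191/7443 (M = 36382/(-8100 + (-2874 - 3912)) = 36382/(-8100 - 6786) = 36382/(-14886) = 36382*(-1/14886) = -18191/7443 ≈ -2.4440)
M - w(I) = -18191/7443 - 1*221 = -18191/7443 - 221 = -1663094/7443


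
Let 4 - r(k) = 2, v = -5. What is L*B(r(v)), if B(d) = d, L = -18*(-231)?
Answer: 8316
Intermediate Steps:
L = 4158
r(k) = 2 (r(k) = 4 - 1*2 = 4 - 2 = 2)
L*B(r(v)) = 4158*2 = 8316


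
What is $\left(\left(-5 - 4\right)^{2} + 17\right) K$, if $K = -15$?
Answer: $-1470$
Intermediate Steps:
$\left(\left(-5 - 4\right)^{2} + 17\right) K = \left(\left(-5 - 4\right)^{2} + 17\right) \left(-15\right) = \left(\left(-9\right)^{2} + 17\right) \left(-15\right) = \left(81 + 17\right) \left(-15\right) = 98 \left(-15\right) = -1470$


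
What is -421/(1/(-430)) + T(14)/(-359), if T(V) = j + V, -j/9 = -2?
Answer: 64989738/359 ≈ 1.8103e+5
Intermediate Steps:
j = 18 (j = -9*(-2) = 18)
T(V) = 18 + V
-421/(1/(-430)) + T(14)/(-359) = -421/(1/(-430)) + (18 + 14)/(-359) = -421/(-1/430) + 32*(-1/359) = -421*(-430) - 32/359 = 181030 - 32/359 = 64989738/359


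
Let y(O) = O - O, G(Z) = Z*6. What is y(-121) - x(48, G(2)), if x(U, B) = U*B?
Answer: -576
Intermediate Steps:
G(Z) = 6*Z
x(U, B) = B*U
y(O) = 0
y(-121) - x(48, G(2)) = 0 - 6*2*48 = 0 - 12*48 = 0 - 1*576 = 0 - 576 = -576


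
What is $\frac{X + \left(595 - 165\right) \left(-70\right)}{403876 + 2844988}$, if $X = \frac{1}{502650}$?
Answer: $- \frac{15129764999}{1633041489600} \approx -0.0092648$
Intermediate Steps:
$X = \frac{1}{502650} \approx 1.9895 \cdot 10^{-6}$
$\frac{X + \left(595 - 165\right) \left(-70\right)}{403876 + 2844988} = \frac{\frac{1}{502650} + \left(595 - 165\right) \left(-70\right)}{403876 + 2844988} = \frac{\frac{1}{502650} + \left(595 - 165\right) \left(-70\right)}{3248864} = \left(\frac{1}{502650} + 430 \left(-70\right)\right) \frac{1}{3248864} = \left(\frac{1}{502650} - 30100\right) \frac{1}{3248864} = \left(- \frac{15129764999}{502650}\right) \frac{1}{3248864} = - \frac{15129764999}{1633041489600}$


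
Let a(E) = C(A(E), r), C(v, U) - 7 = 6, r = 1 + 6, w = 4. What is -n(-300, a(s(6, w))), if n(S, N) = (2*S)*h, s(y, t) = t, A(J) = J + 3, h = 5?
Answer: 3000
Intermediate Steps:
A(J) = 3 + J
r = 7
C(v, U) = 13 (C(v, U) = 7 + 6 = 13)
a(E) = 13
n(S, N) = 10*S (n(S, N) = (2*S)*5 = 10*S)
-n(-300, a(s(6, w))) = -10*(-300) = -1*(-3000) = 3000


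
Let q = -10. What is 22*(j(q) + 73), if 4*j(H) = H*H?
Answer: 2156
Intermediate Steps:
j(H) = H**2/4 (j(H) = (H*H)/4 = H**2/4)
22*(j(q) + 73) = 22*((1/4)*(-10)**2 + 73) = 22*((1/4)*100 + 73) = 22*(25 + 73) = 22*98 = 2156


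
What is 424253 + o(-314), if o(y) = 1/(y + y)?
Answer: 266430883/628 ≈ 4.2425e+5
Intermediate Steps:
o(y) = 1/(2*y)
424253 + o(-314) = 424253 + (½)/(-314) = 424253 + (½)*(-1/314) = 424253 - 1/628 = 266430883/628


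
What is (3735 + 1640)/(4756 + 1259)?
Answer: 1075/1203 ≈ 0.89360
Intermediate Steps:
(3735 + 1640)/(4756 + 1259) = 5375/6015 = 5375*(1/6015) = 1075/1203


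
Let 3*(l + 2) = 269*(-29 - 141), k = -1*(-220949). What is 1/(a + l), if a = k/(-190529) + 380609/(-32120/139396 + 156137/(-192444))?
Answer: -3993417515555571/1519888300082319472651 ≈ -2.6274e-6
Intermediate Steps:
k = 220949
a = -486335772972834313633/1331139171851857 (a = 220949/(-190529) + 380609/(-32120/139396 + 156137/(-192444)) = 220949*(-1/190529) + 380609/(-32120*1/139396 + 156137*(-1/192444)) = -220949/190529 + 380609/(-8030/34849 - 156137/192444) = -220949/190529 + 380609/(-6986543633/6706480956) = -220949/190529 + 380609*(-6706480956/6986543633) = -220949/190529 - 2552547010182204/6986543633 = -486335772972834313633/1331139171851857 ≈ -3.6535e+5)
l = -45736/3 (l = -2 + (269*(-29 - 141))/3 = -2 + (269*(-170))/3 = -2 + (⅓)*(-45730) = -2 - 45730/3 = -45736/3 ≈ -15245.)
1/(a + l) = 1/(-486335772972834313633/1331139171851857 - 45736/3) = 1/(-1519888300082319472651/3993417515555571) = -3993417515555571/1519888300082319472651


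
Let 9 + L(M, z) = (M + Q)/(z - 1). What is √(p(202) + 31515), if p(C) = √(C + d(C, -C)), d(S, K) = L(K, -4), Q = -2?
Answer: √(787875 + 5*√5845)/5 ≈ 177.57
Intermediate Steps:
L(M, z) = -9 + (-2 + M)/(-1 + z) (L(M, z) = -9 + (M - 2)/(z - 1) = -9 + (-2 + M)/(-1 + z))
d(S, K) = -43/5 - K/5 (d(S, K) = (7 + K - 9*(-4))/(-1 - 4) = (7 + K + 36)/(-5) = -(43 + K)/5 = -43/5 - K/5)
p(C) = √(-43/5 + 6*C/5) (p(C) = √(C + (-43/5 - (-1)*C/5)) = √(C + (-43/5 + C/5)) = √(-43/5 + 6*C/5))
√(p(202) + 31515) = √(√(-215 + 30*202)/5 + 31515) = √(√(-215 + 6060)/5 + 31515) = √(√5845/5 + 31515) = √(31515 + √5845/5)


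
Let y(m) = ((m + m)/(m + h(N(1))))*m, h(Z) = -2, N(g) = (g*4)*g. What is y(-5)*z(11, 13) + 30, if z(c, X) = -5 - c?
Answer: 1010/7 ≈ 144.29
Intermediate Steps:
N(g) = 4*g² (N(g) = (4*g)*g = 4*g²)
y(m) = 2*m²/(-2 + m) (y(m) = ((m + m)/(m - 2))*m = ((2*m)/(-2 + m))*m = (2*m/(-2 + m))*m = 2*m²/(-2 + m))
y(-5)*z(11, 13) + 30 = (2*(-5)²/(-2 - 5))*(-5 - 1*11) + 30 = (2*25/(-7))*(-5 - 11) + 30 = (2*25*(-⅐))*(-16) + 30 = -50/7*(-16) + 30 = 800/7 + 30 = 1010/7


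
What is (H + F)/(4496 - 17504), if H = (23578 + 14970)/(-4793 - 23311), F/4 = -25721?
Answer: 722872621/91394208 ≈ 7.9094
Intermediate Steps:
F = -102884 (F = 4*(-25721) = -102884)
H = -9637/7026 (H = 38548/(-28104) = 38548*(-1/28104) = -9637/7026 ≈ -1.3716)
(H + F)/(4496 - 17504) = (-9637/7026 - 102884)/(4496 - 17504) = -722872621/7026/(-13008) = -722872621/7026*(-1/13008) = 722872621/91394208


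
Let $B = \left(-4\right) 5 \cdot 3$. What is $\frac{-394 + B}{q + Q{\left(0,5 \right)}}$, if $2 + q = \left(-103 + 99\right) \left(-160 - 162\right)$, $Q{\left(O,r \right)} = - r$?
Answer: $- \frac{454}{1281} \approx -0.35441$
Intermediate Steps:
$B = -60$ ($B = \left(-20\right) 3 = -60$)
$q = 1286$ ($q = -2 + \left(-103 + 99\right) \left(-160 - 162\right) = -2 - -1288 = -2 + 1288 = 1286$)
$\frac{-394 + B}{q + Q{\left(0,5 \right)}} = \frac{-394 - 60}{1286 - 5} = - \frac{454}{1286 - 5} = - \frac{454}{1281}$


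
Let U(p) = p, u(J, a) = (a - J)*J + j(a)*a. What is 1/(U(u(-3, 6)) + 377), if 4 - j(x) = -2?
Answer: 1/386 ≈ 0.0025907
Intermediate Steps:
j(x) = 6 (j(x) = 4 - 1*(-2) = 4 + 2 = 6)
u(J, a) = 6*a + J*(a - J) (u(J, a) = (a - J)*J + 6*a = J*(a - J) + 6*a = 6*a + J*(a - J))
1/(U(u(-3, 6)) + 377) = 1/((-1*(-3)² + 6*6 - 3*6) + 377) = 1/((-1*9 + 36 - 18) + 377) = 1/((-9 + 36 - 18) + 377) = 1/(9 + 377) = 1/386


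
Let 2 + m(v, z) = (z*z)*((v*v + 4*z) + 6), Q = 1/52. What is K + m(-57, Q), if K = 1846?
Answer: 16215651/8788 ≈ 1845.2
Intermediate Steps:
Q = 1/52 ≈ 0.019231
m(v, z) = -2 + z**2*(6 + v**2 + 4*z) (m(v, z) = -2 + (z*z)*((v*v + 4*z) + 6) = -2 + z**2*((v**2 + 4*z) + 6) = -2 + z**2*(6 + v**2 + 4*z))
K + m(-57, Q) = 1846 + (-2 + 4*(1/52)**3 + 6*(1/52)**2 + (-57)**2*(1/52)**2) = 1846 + (-2 + 4*(1/140608) + 6*(1/2704) + 3249*(1/2704)) = 1846 + (-2 + 1/35152 + 3/1352 + 3249/2704) = 1846 - 6997/8788 = 16215651/8788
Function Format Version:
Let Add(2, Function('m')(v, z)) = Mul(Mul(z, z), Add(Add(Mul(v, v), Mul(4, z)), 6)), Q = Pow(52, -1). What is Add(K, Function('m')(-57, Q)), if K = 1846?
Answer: Rational(16215651, 8788) ≈ 1845.2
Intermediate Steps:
Q = Rational(1, 52) ≈ 0.019231
Function('m')(v, z) = Add(-2, Mul(Pow(z, 2), Add(6, Pow(v, 2), Mul(4, z)))) (Function('m')(v, z) = Add(-2, Mul(Mul(z, z), Add(Add(Mul(v, v), Mul(4, z)), 6))) = Add(-2, Mul(Pow(z, 2), Add(Add(Pow(v, 2), Mul(4, z)), 6))) = Add(-2, Mul(Pow(z, 2), Add(6, Pow(v, 2), Mul(4, z)))))
Add(K, Function('m')(-57, Q)) = Add(1846, Add(-2, Mul(4, Pow(Rational(1, 52), 3)), Mul(6, Pow(Rational(1, 52), 2)), Mul(Pow(-57, 2), Pow(Rational(1, 52), 2)))) = Add(1846, Add(-2, Mul(4, Rational(1, 140608)), Mul(6, Rational(1, 2704)), Mul(3249, Rational(1, 2704)))) = Add(1846, Add(-2, Rational(1, 35152), Rational(3, 1352), Rational(3249, 2704))) = Add(1846, Rational(-6997, 8788)) = Rational(16215651, 8788)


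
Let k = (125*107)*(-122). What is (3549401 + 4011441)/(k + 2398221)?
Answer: 7560842/766471 ≈ 9.8645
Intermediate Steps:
k = -1631750 (k = 13375*(-122) = -1631750)
(3549401 + 4011441)/(k + 2398221) = (3549401 + 4011441)/(-1631750 + 2398221) = 7560842/766471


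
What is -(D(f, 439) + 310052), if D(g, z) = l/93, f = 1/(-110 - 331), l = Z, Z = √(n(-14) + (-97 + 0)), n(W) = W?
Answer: -310052 - I*√111/93 ≈ -3.1005e+5 - 0.11329*I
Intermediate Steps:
Z = I*√111 (Z = √(-14 + (-97 + 0)) = √(-14 - 97) = √(-111) = I*√111 ≈ 10.536*I)
l = I*√111 ≈ 10.536*I
f = -1/441 (f = 1/(-441) = -1/441 ≈ -0.0022676)
D(g, z) = I*√111/93 (D(g, z) = (I*√111)/93 = (I*√111)*(1/93) = I*√111/93)
-(D(f, 439) + 310052) = -(I*√111/93 + 310052) = -(310052 + I*√111/93) = -310052 - I*√111/93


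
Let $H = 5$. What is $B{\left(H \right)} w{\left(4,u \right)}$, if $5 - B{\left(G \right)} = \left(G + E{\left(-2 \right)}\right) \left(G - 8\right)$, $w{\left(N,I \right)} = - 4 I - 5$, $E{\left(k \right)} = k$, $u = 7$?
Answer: $-462$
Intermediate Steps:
$w{\left(N,I \right)} = -5 - 4 I$
$B{\left(G \right)} = 5 - \left(-8 + G\right) \left(-2 + G\right)$ ($B{\left(G \right)} = 5 - \left(G - 2\right) \left(G - 8\right) = 5 - \left(-2 + G\right) \left(-8 + G\right) = 5 - \left(-8 + G\right) \left(-2 + G\right)$)
$B{\left(H \right)} w{\left(4,u \right)} = \left(-11 - 5^{2} + 10 \cdot 5\right) \left(-5 - 28\right) = \left(-11 - 25 + 50\right) \left(-5 - 28\right) = \left(-11 - 25 + 50\right) \left(-33\right) = 14 \left(-33\right) = -462$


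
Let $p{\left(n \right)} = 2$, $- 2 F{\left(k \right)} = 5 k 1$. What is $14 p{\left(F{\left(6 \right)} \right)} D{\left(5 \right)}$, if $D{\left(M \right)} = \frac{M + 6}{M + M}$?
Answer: $\frac{154}{5} \approx 30.8$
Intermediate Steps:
$F{\left(k \right)} = - \frac{5 k}{2}$ ($F{\left(k \right)} = - \frac{5 k 1}{2} = - \frac{5 k}{2}$)
$D{\left(M \right)} = \frac{6 + M}{2 M}$
$14 p{\left(F{\left(6 \right)} \right)} D{\left(5 \right)} = 14 \cdot 2 \frac{6 + 5}{2 \cdot 5} = 28 \cdot \frac{1}{2} \cdot \frac{1}{5} \cdot 11 = 28 \cdot \frac{11}{10} = \frac{154}{5}$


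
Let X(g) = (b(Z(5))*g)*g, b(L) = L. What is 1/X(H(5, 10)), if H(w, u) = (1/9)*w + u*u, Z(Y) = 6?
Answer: 27/1638050 ≈ 1.6483e-5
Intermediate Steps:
H(w, u) = u² + w/9 (H(w, u) = (1*(⅑))*w + u² = w/9 + u² = u² + w/9)
X(g) = 6*g² (X(g) = (6*g)*g = 6*g²)
1/X(H(5, 10)) = 1/(6*(10² + (⅑)*5)²) = 1/(6*(100 + 5/9)²) = 1/(6*(905/9)²) = 1/(6*(819025/81)) = 1/(1638050/27) = 27/1638050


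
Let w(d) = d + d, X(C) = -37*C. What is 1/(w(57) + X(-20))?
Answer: 1/854 ≈ 0.0011710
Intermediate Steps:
w(d) = 2*d
1/(w(57) + X(-20)) = 1/(2*57 - 37*(-20)) = 1/(114 + 740) = 1/854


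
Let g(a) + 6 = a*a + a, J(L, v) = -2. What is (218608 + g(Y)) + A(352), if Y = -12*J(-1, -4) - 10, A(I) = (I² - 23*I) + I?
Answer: 334972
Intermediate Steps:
A(I) = I² - 22*I
Y = 14 (Y = -12*(-2) - 10 = 24 - 10 = 14)
g(a) = -6 + a + a² (g(a) = -6 + (a*a + a) = -6 + (a² + a) = -6 + (a + a²) = -6 + a + a²)
(218608 + g(Y)) + A(352) = (218608 + (-6 + 14 + 14²)) + 352*(-22 + 352) = (218608 + (-6 + 14 + 196)) + 352*330 = (218608 + 204) + 116160 = 218812 + 116160 = 334972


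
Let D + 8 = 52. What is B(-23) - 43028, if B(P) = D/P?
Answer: -989688/23 ≈ -43030.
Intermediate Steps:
D = 44 (D = -8 + 52 = 44)
B(P) = 44/P
B(-23) - 43028 = 44/(-23) - 43028 = 44*(-1/23) - 43028 = -44/23 - 43028 = -989688/23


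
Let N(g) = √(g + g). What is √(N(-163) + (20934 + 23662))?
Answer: √(44596 + I*√326) ≈ 211.18 + 0.0428*I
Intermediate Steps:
N(g) = √2*√g (N(g) = √(2*g) = √2*√g)
√(N(-163) + (20934 + 23662)) = √(√2*√(-163) + (20934 + 23662)) = √(√2*(I*√163) + 44596) = √(I*√326 + 44596) = √(44596 + I*√326)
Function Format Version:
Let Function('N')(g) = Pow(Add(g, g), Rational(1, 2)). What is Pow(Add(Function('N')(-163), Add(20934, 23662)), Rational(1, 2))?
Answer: Pow(Add(44596, Mul(I, Pow(326, Rational(1, 2)))), Rational(1, 2)) ≈ Add(211.18, Mul(0.0428, I))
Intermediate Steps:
Function('N')(g) = Mul(Pow(2, Rational(1, 2)), Pow(g, Rational(1, 2))) (Function('N')(g) = Pow(Mul(2, g), Rational(1, 2)) = Mul(Pow(2, Rational(1, 2)), Pow(g, Rational(1, 2))))
Pow(Add(Function('N')(-163), Add(20934, 23662)), Rational(1, 2)) = Pow(Add(Mul(Pow(2, Rational(1, 2)), Pow(-163, Rational(1, 2))), Add(20934, 23662)), Rational(1, 2)) = Pow(Add(Mul(Pow(2, Rational(1, 2)), Mul(I, Pow(163, Rational(1, 2)))), 44596), Rational(1, 2)) = Pow(Add(Mul(I, Pow(326, Rational(1, 2))), 44596), Rational(1, 2)) = Pow(Add(44596, Mul(I, Pow(326, Rational(1, 2)))), Rational(1, 2))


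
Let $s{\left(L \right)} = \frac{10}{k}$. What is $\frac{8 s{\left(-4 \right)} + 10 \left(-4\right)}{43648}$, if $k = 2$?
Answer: $0$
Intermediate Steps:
$s{\left(L \right)} = 5$ ($s{\left(L \right)} = \frac{10}{2} = 10 \cdot \frac{1}{2} = 5$)
$\frac{8 s{\left(-4 \right)} + 10 \left(-4\right)}{43648} = \frac{8 \cdot 5 + 10 \left(-4\right)}{43648} = \left(40 - 40\right) \frac{1}{43648} = 0 \cdot \frac{1}{43648} = 0$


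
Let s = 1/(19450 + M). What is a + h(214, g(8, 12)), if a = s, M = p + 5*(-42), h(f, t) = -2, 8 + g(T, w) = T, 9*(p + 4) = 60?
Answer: -115453/57728 ≈ -1.9999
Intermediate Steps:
p = 8/3 (p = -4 + (1/9)*60 = -4 + 20/3 = 8/3 ≈ 2.6667)
g(T, w) = -8 + T
M = -622/3 (M = 8/3 + 5*(-42) = 8/3 - 210 = -622/3 ≈ -207.33)
s = 3/57728 (s = 1/(19450 - 622/3) = 1/(57728/3) = 3/57728 ≈ 5.1968e-5)
a = 3/57728 ≈ 5.1968e-5
a + h(214, g(8, 12)) = 3/57728 - 2 = -115453/57728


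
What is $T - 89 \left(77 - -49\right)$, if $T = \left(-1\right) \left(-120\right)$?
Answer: $-11094$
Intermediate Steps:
$T = 120$
$T - 89 \left(77 - -49\right) = 120 - 89 \left(77 - -49\right) = 120 - 89 \left(77 + 49\right) = 120 - 11214 = -11094$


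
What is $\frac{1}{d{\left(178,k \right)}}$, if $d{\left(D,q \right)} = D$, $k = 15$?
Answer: $\frac{1}{178} \approx 0.005618$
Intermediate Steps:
$\frac{1}{d{\left(178,k \right)}} = \frac{1}{178}$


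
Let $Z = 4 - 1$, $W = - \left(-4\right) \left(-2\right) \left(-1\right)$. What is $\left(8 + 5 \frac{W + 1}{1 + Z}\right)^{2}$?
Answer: $\frac{5929}{16} \approx 370.56$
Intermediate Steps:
$W = 8$ ($W = - 8 \left(-1\right) = \left(-1\right) \left(-8\right) = 8$)
$Z = 3$ ($Z = 4 - 1 = 3$)
$\left(8 + 5 \frac{W + 1}{1 + Z}\right)^{2} = \left(8 + 5 \frac{8 + 1}{1 + 3}\right)^{2} = \left(8 + 5 \cdot \frac{9}{4}\right)^{2} = \left(8 + \frac{45}{4}\right)^{2} = \left(\frac{77}{4}\right)^{2} = \frac{5929}{16}$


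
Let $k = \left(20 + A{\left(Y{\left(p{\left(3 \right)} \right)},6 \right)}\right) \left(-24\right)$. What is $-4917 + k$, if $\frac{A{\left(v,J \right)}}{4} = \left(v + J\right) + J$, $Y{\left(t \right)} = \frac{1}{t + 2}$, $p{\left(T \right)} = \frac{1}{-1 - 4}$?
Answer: $- \frac{19807}{3} \approx -6602.3$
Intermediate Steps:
$p{\left(T \right)} = - \frac{1}{5}$ ($p{\left(T \right)} = \frac{1}{-5} = - \frac{1}{5}$)
$Y{\left(t \right)} = \frac{1}{2 + t}$
$A{\left(v,J \right)} = 4 v + 8 J$ ($A{\left(v,J \right)} = 4 \left(\left(v + J\right) + J\right) = 4 \left(\left(J + v\right) + J\right) = 4 \left(v + 2 J\right) = 4 v + 8 J$)
$k = - \frac{5056}{3}$ ($k = \left(20 + \left(\frac{4}{2 - \frac{1}{5}} + 8 \cdot 6\right)\right) \left(-24\right) = \left(20 + \left(\frac{4}{\frac{9}{5}} + 48\right)\right) \left(-24\right) = \left(20 + \left(4 \cdot \frac{5}{9} + 48\right)\right) \left(-24\right) = \left(20 + \left(\frac{20}{9} + 48\right)\right) \left(-24\right) = \left(20 + \frac{452}{9}\right) \left(-24\right) = \frac{632}{9} \left(-24\right) = - \frac{5056}{3} \approx -1685.3$)
$-4917 + k = -4917 - \frac{5056}{3} = - \frac{19807}{3}$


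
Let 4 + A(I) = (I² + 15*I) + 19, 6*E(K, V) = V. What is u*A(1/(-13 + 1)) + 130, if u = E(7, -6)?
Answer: 16739/144 ≈ 116.24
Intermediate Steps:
E(K, V) = V/6
u = -1 (u = (⅙)*(-6) = -1)
A(I) = 15 + I² + 15*I (A(I) = -4 + ((I² + 15*I) + 19) = -4 + (19 + I² + 15*I) = 15 + I² + 15*I)
u*A(1/(-13 + 1)) + 130 = -(15 + (1/(-13 + 1))² + 15/(-13 + 1)) + 130 = -(15 + (1/(-12))² + 15/(-12)) + 130 = -(15 + (-1/12)² + 15*(-1/12)) + 130 = -(15 + 1/144 - 5/4) + 130 = -1*1981/144 + 130 = -1981/144 + 130 = 16739/144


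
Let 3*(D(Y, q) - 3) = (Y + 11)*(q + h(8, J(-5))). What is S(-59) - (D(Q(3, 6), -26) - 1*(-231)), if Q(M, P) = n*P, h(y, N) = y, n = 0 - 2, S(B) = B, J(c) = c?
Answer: -299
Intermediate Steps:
n = -2
Q(M, P) = -2*P
D(Y, q) = 3 + (8 + q)*(11 + Y)/3 (D(Y, q) = 3 + ((Y + 11)*(q + 8))/3 = 3 + ((11 + Y)*(8 + q))/3 = 3 + ((8 + q)*(11 + Y))/3 = 3 + (8 + q)*(11 + Y)/3)
S(-59) - (D(Q(3, 6), -26) - 1*(-231)) = -59 - ((97/3 + 8*(-2*6)/3 + (11/3)*(-26) + (⅓)*(-2*6)*(-26)) - 1*(-231)) = -59 - ((97/3 + (8/3)*(-12) - 286/3 + (⅓)*(-12)*(-26)) + 231) = -59 - ((97/3 - 32 - 286/3 + 104) + 231) = -59 - (9 + 231) = -59 - 1*240 = -59 - 240 = -299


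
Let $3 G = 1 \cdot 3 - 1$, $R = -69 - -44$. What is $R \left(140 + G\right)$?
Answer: $- \frac{10550}{3} \approx -3516.7$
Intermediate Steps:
$R = -25$ ($R = -69 + 44 = -25$)
$G = \frac{2}{3}$ ($G = \frac{1 \cdot 3 - 1}{3} = \frac{3 - 1}{3} = \frac{1}{3} \cdot 2 = \frac{2}{3} \approx 0.66667$)
$R \left(140 + G\right) = - 25 \left(140 + \frac{2}{3}\right) = \left(-25\right) \frac{422}{3} = - \frac{10550}{3}$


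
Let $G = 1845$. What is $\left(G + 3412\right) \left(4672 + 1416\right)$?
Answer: $32004616$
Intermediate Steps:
$\left(G + 3412\right) \left(4672 + 1416\right) = \left(1845 + 3412\right) \left(4672 + 1416\right) = 5257 \cdot 6088 = 32004616$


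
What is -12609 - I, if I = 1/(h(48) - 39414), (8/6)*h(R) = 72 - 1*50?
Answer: -993526153/78795 ≈ -12609.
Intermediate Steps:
h(R) = 33/2 (h(R) = 3*(72 - 1*50)/4 = 3*(72 - 50)/4 = (¾)*22 = 33/2)
I = -2/78795 (I = 1/(33/2 - 39414) = 1/(-78795/2) = -2/78795 ≈ -2.5382e-5)
-12609 - I = -12609 - 1*(-2/78795) = -12609 + 2/78795 = -993526153/78795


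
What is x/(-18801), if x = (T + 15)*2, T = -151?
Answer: 272/18801 ≈ 0.014467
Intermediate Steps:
x = -272 (x = (-151 + 15)*2 = -136*2 = -272)
x/(-18801) = -272/(-18801) = -272*(-1/18801) = 272/18801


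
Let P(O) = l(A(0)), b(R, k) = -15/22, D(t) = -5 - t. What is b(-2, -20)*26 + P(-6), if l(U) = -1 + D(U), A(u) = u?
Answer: -261/11 ≈ -23.727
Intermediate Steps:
b(R, k) = -15/22 (b(R, k) = -15*1/22 = -15/22)
l(U) = -6 - U (l(U) = -1 + (-5 - U) = -6 - U)
P(O) = -6 (P(O) = -6 - 1*0 = -6 + 0 = -6)
b(-2, -20)*26 + P(-6) = -15/22*26 - 6 = -195/11 - 6 = -261/11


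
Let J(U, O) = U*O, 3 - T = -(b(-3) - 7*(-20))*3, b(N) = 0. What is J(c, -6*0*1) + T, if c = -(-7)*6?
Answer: 423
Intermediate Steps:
c = 42 (c = -7*(-6) = 42)
T = 423 (T = 3 - (-(0 - 7*(-20)))*3 = 3 - (-(0 + 140))*3 = 3 - (-1*140)*3 = 3 - (-140)*3 = 3 - 1*(-420) = 3 + 420 = 423)
J(U, O) = O*U
J(c, -6*0*1) + T = (-6*0*1)*42 + 423 = (0*1)*42 + 423 = 0*42 + 423 = 0 + 423 = 423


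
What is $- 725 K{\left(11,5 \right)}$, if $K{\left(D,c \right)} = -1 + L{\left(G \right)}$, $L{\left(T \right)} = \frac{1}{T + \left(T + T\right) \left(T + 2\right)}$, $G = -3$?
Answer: $\frac{1450}{3} \approx 483.33$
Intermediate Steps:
$L{\left(T \right)} = \frac{1}{T + 2 T \left(2 + T\right)}$
$K{\left(D,c \right)} = - \frac{2}{3}$ ($K{\left(D,c \right)} = -1 + \frac{1}{\left(-3\right) \left(5 + 2 \left(-3\right)\right)} = -1 - \frac{1}{3 \left(5 - 6\right)} = -1 - \frac{1}{3 \left(-1\right)} = -1 - - \frac{1}{3} = -1 + \frac{1}{3} = - \frac{2}{3}$)
$- 725 K{\left(11,5 \right)} = \left(-725\right) \left(- \frac{2}{3}\right) = \frac{1450}{3}$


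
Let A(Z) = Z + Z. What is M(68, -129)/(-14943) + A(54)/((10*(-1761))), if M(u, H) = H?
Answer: 36547/14619235 ≈ 0.0024999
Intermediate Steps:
A(Z) = 2*Z
M(68, -129)/(-14943) + A(54)/((10*(-1761))) = -129/(-14943) + (2*54)/((10*(-1761))) = -129*(-1/14943) + 108/(-17610) = 43/4981 + 108*(-1/17610) = 43/4981 - 18/2935 = 36547/14619235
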